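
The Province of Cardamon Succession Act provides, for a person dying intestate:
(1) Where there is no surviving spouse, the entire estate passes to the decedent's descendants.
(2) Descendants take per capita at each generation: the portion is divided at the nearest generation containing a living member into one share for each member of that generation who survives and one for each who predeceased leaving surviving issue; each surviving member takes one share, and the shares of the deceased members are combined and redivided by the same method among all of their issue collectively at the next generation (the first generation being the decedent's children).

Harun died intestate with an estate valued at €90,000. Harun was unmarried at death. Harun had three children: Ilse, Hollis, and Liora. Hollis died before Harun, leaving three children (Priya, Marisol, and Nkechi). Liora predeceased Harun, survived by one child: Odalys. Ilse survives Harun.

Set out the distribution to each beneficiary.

The entire €90,000 passes to the descendants.
That amount (€90,000) is divided at the children's generation into 3 shares of €30,000. Ilse takes €30,000. The 2 shares of the deceased (Hollis and Liora) are combined into a pool of €60,000.
That pool (€60,000) is divided at the grandchildren's generation equally among Priya, Marisol, Nkechi, and Odalys: €15,000 each.

Ilse: €30,000; Priya: €15,000; Marisol: €15,000; Nkechi: €15,000; Odalys: €15,000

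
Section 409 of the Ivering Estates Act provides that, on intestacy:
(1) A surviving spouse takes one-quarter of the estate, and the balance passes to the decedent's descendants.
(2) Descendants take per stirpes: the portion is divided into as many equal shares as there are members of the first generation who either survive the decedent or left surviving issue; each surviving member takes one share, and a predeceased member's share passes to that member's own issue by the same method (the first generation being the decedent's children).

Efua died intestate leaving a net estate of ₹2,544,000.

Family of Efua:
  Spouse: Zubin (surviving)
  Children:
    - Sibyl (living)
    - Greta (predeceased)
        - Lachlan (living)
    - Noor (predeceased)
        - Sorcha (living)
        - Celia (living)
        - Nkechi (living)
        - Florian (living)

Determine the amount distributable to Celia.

Celia receives ₹159,000.

Zubin takes one-quarter of ₹2,544,000 = ₹636,000. The remaining ₹1,908,000 passes to the descendants.
The descendants' portion (₹1,908,000) is divided into 3 shares of ₹636,000: Sibyl takes ₹636,000; Greta's ₹636,000 share passes to Greta's issue; Noor's ₹636,000 share passes to Noor's issue.
Greta's share (₹636,000) passes entirely to Lachlan.
Noor's share (₹636,000) is divided into 4 shares of ₹159,000: Sorcha, Celia, Nkechi, and Florian each take ₹159,000.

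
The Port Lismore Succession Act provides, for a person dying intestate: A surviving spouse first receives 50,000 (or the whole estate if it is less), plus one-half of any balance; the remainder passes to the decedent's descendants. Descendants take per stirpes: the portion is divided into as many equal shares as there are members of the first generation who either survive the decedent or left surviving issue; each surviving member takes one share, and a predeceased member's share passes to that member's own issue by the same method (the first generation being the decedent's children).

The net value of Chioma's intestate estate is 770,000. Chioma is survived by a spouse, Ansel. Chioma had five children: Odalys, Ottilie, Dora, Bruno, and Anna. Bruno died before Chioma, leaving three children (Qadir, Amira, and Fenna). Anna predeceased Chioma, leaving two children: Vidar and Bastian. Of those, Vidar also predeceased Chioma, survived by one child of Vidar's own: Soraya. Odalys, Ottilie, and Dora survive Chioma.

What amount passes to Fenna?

Fenna receives 24,000.

Ansel first takes 50,000, leaving a balance of 720,000. Ansel then takes one-half of the balance (360,000), for a total of 410,000. The remaining 360,000 passes to the descendants.
The descendants' portion (360,000) is divided into 5 shares of 72,000: Odalys, Ottilie, and Dora each take 72,000; Bruno's 72,000 share passes to Bruno's issue; Anna's 72,000 share passes to Anna's issue.
Bruno's share (72,000) is divided into 3 shares of 24,000: Qadir, Amira, and Fenna each take 24,000.
Anna's share (72,000) is divided into 2 shares of 36,000: Bastian takes 36,000; Vidar's 36,000 share passes to Vidar's issue.
Vidar's share (36,000) passes entirely to Soraya.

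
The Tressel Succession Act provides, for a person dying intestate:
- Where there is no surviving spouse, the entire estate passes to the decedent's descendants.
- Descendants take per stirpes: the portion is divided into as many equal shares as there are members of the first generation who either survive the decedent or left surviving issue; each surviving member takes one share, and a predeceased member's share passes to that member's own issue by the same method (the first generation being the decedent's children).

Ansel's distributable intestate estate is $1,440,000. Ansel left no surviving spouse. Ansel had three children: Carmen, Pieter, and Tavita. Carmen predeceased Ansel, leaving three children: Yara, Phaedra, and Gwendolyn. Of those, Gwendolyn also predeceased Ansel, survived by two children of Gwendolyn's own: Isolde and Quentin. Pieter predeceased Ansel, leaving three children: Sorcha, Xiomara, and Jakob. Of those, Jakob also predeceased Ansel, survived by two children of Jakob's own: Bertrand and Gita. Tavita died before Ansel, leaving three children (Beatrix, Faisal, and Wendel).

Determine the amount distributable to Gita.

The entire $1,440,000 passes to the descendants.
That amount ($1,440,000) is divided into 3 shares of $480,000: Carmen's $480,000 share passes to Carmen's issue; Pieter's $480,000 share passes to Pieter's issue; Tavita's $480,000 share passes to Tavita's issue.
Carmen's share ($480,000) is divided into 3 shares of $160,000: Yara and Phaedra each take $160,000; Gwendolyn's $160,000 share passes to Gwendolyn's issue.
Gwendolyn's share ($160,000) is divided into 2 shares of $80,000: Isolde and Quentin each take $80,000.
Pieter's share ($480,000) is divided into 3 shares of $160,000: Sorcha and Xiomara each take $160,000; Jakob's $160,000 share passes to Jakob's issue.
Jakob's share ($160,000) is divided into 2 shares of $80,000: Bertrand and Gita each take $80,000.
Tavita's share ($480,000) is divided into 3 shares of $160,000: Beatrix, Faisal, and Wendel each take $160,000.

Gita receives $80,000.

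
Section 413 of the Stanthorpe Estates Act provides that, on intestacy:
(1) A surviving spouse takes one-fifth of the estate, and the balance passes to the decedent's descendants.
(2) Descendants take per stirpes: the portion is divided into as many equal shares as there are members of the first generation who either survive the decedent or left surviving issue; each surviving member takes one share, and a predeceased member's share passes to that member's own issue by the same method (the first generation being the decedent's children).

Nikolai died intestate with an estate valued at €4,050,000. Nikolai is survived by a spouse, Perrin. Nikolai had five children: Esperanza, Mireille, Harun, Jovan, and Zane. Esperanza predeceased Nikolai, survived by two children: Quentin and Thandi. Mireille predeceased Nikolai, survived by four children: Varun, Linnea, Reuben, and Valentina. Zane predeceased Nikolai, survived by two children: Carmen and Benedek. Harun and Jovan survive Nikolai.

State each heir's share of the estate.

Perrin: €810,000; Quentin: €324,000; Thandi: €324,000; Varun: €162,000; Linnea: €162,000; Reuben: €162,000; Valentina: €162,000; Harun: €648,000; Jovan: €648,000; Carmen: €324,000; Benedek: €324,000

Perrin takes one-fifth of €4,050,000 = €810,000. The remaining €3,240,000 passes to the descendants.
The descendants' portion (€3,240,000) is divided into 5 shares of €648,000: Harun and Jovan each take €648,000; Esperanza's €648,000 share passes to Esperanza's issue; Mireille's €648,000 share passes to Mireille's issue; Zane's €648,000 share passes to Zane's issue.
Esperanza's share (€648,000) is divided into 2 shares of €324,000: Quentin and Thandi each take €324,000.
Mireille's share (€648,000) is divided into 4 shares of €162,000: Varun, Linnea, Reuben, and Valentina each take €162,000.
Zane's share (€648,000) is divided into 2 shares of €324,000: Carmen and Benedek each take €324,000.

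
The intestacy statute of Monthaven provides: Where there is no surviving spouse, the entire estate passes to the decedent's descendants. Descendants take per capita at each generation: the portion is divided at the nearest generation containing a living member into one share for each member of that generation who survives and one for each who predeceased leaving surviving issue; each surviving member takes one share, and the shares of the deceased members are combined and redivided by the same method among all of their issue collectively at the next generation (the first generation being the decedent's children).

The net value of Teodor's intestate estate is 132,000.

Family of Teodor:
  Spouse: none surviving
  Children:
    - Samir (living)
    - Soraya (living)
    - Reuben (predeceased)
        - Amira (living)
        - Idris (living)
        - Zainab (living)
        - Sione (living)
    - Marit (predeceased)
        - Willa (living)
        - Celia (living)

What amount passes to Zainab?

The entire 132,000 passes to the descendants.
That amount (132,000) is divided at the children's generation into 4 shares of 33,000. Samir and Soraya each take 33,000. The 2 shares of the deceased (Reuben and Marit) are combined into a pool of 66,000.
That pool (66,000) is divided at the grandchildren's generation equally among Amira, Idris, Zainab, Sione, Willa, and Celia: 11,000 each.

Zainab receives 11,000.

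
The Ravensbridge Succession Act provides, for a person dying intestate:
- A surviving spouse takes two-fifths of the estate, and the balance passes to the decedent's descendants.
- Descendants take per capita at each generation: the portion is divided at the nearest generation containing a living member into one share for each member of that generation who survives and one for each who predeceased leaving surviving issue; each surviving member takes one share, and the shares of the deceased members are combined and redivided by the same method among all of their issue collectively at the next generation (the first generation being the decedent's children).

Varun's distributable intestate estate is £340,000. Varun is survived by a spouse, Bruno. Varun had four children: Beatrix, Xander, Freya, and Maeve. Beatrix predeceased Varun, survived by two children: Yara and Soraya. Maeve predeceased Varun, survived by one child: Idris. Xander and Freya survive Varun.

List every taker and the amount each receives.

Bruno takes two-fifths of £340,000 = £136,000. The remaining £204,000 passes to the descendants.
The descendants' portion (£204,000) is divided at the children's generation into 4 shares of £51,000. Xander and Freya each take £51,000. The 2 shares of the deceased (Beatrix and Maeve) are combined into a pool of £102,000.
That pool (£102,000) is divided at the grandchildren's generation equally among Yara, Soraya, and Idris: £34,000 each.

Bruno: £136,000; Yara: £34,000; Soraya: £34,000; Xander: £51,000; Freya: £51,000; Idris: £34,000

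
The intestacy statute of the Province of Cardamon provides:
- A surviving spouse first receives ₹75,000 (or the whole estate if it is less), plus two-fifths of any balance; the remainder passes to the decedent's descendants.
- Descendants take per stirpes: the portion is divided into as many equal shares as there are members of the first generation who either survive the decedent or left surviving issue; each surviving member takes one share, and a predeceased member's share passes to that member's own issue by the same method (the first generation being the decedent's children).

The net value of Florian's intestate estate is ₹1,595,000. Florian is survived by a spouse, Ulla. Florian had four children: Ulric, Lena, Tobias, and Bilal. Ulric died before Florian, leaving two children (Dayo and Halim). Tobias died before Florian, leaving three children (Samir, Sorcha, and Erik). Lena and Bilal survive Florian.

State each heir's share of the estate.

Ulla first takes ₹75,000, leaving a balance of ₹1,520,000. Ulla then takes two-fifths of the balance (₹608,000), for a total of ₹683,000. The remaining ₹912,000 passes to the descendants.
The descendants' portion (₹912,000) is divided into 4 shares of ₹228,000: Lena and Bilal each take ₹228,000; Ulric's ₹228,000 share passes to Ulric's issue; Tobias's ₹228,000 share passes to Tobias's issue.
Ulric's share (₹228,000) is divided into 2 shares of ₹114,000: Dayo and Halim each take ₹114,000.
Tobias's share (₹228,000) is divided into 3 shares of ₹76,000: Samir, Sorcha, and Erik each take ₹76,000.

Ulla: ₹683,000; Dayo: ₹114,000; Halim: ₹114,000; Lena: ₹228,000; Samir: ₹76,000; Sorcha: ₹76,000; Erik: ₹76,000; Bilal: ₹228,000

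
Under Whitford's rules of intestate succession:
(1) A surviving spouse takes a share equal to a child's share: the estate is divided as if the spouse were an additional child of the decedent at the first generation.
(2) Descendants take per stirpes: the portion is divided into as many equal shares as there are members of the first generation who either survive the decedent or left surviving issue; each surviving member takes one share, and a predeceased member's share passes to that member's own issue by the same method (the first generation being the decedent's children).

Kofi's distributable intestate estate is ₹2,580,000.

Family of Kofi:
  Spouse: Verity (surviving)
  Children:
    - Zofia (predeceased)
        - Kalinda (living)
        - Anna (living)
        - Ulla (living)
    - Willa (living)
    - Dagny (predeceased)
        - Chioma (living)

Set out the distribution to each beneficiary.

The spouse counts as an additional share at the children's level, so there are 4 primary shares of ₹645,000. Verity takes one such share (₹645,000).
The children's combined portion (₹1,935,000) is divided into 3 shares of ₹645,000: Willa takes ₹645,000; Zofia's ₹645,000 share passes to Zofia's issue; Dagny's ₹645,000 share passes to Dagny's issue.
Zofia's share (₹645,000) is divided into 3 shares of ₹215,000: Kalinda, Anna, and Ulla each take ₹215,000.
Dagny's share (₹645,000) passes entirely to Chioma.

Verity: ₹645,000; Kalinda: ₹215,000; Anna: ₹215,000; Ulla: ₹215,000; Willa: ₹645,000; Chioma: ₹645,000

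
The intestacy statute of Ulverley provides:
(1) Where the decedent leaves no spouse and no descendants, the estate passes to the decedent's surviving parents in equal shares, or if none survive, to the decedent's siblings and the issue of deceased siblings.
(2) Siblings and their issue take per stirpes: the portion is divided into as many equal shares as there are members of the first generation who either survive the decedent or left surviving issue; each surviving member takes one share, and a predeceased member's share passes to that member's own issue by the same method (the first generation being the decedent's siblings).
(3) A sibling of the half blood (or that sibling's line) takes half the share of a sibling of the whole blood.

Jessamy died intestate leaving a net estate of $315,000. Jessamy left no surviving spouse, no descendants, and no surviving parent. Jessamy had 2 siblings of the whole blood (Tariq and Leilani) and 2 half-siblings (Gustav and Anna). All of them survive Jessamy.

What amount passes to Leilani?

Leilani receives $105,000.

The entire $315,000 passes to the siblings and their issue.
Counting each half-blood sibling's line as half a unit, there are 3 units in $315,000, so one unit is $105,000. Whole-blood lines (Tariq and Leilani) take $105,000 each; half-blood lines (Gustav and Anna) take $52,500 each.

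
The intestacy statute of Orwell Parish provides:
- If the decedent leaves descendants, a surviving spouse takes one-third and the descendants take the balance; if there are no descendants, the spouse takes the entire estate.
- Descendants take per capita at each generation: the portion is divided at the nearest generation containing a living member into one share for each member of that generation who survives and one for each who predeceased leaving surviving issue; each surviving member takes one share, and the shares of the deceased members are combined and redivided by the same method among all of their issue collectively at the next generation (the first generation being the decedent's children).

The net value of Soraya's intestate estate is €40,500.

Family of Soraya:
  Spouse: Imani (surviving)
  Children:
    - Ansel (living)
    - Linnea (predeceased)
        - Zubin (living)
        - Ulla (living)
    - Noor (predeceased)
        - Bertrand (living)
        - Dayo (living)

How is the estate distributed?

Imani: €13,500; Ansel: €9,000; Zubin: €4,500; Ulla: €4,500; Bertrand: €4,500; Dayo: €4,500

Imani takes one-third of €40,500 = €13,500. The remaining €27,000 passes to the descendants.
The descendants' portion (€27,000) is divided at the children's generation into 3 shares of €9,000. Ansel takes €9,000. The 2 shares of the deceased (Linnea and Noor) are combined into a pool of €18,000.
That pool (€18,000) is divided at the grandchildren's generation equally among Zubin, Ulla, Bertrand, and Dayo: €4,500 each.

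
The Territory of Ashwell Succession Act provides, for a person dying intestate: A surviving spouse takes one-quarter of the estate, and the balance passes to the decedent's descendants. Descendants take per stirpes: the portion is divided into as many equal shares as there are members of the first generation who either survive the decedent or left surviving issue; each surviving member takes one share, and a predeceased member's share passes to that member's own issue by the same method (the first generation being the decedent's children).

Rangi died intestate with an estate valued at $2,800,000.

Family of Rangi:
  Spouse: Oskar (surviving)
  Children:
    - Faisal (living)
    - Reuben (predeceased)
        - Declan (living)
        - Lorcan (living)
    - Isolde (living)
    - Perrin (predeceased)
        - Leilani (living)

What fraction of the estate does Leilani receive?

Leilani receives 3/16 of the estate.

Oskar takes one-quarter of $2,800,000 = $700,000. The remaining $2,100,000 passes to the descendants.
The descendants' portion ($2,100,000) is divided into 4 shares of $525,000: Faisal and Isolde each take $525,000; Reuben's $525,000 share passes to Reuben's issue; Perrin's $525,000 share passes to Perrin's issue.
Reuben's share ($525,000) is divided into 2 shares of $262,500: Declan and Lorcan each take $262,500.
Perrin's share ($525,000) passes entirely to Leilani.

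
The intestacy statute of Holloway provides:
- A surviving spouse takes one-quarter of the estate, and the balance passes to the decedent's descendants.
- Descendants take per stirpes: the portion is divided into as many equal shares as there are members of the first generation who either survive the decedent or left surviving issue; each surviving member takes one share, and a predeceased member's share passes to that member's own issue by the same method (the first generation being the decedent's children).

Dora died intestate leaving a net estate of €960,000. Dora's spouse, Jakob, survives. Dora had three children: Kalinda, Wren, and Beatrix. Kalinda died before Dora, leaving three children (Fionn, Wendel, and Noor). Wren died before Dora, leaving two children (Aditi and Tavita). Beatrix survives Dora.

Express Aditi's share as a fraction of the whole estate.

Jakob takes one-quarter of €960,000 = €240,000. The remaining €720,000 passes to the descendants.
The descendants' portion (€720,000) is divided into 3 shares of €240,000: Beatrix takes €240,000; Kalinda's €240,000 share passes to Kalinda's issue; Wren's €240,000 share passes to Wren's issue.
Kalinda's share (€240,000) is divided into 3 shares of €80,000: Fionn, Wendel, and Noor each take €80,000.
Wren's share (€240,000) is divided into 2 shares of €120,000: Aditi and Tavita each take €120,000.

Aditi receives 1/8 of the estate.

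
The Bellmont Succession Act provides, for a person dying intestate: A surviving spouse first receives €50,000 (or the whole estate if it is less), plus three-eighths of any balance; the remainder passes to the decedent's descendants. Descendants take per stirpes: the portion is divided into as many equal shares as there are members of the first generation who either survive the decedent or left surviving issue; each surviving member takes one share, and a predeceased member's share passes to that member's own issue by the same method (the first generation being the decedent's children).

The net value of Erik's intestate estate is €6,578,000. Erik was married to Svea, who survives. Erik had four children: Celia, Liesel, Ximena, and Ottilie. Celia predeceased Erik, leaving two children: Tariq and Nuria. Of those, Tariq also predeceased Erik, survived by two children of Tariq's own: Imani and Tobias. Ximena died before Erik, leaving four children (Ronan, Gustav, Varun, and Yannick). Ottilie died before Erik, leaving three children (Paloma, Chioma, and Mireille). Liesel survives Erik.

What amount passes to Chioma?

Svea first takes €50,000, leaving a balance of €6,528,000. Svea then takes three-eighths of the balance (€2,448,000), for a total of €2,498,000. The remaining €4,080,000 passes to the descendants.
The descendants' portion (€4,080,000) is divided into 4 shares of €1,020,000: Liesel takes €1,020,000; Celia's €1,020,000 share passes to Celia's issue; Ximena's €1,020,000 share passes to Ximena's issue; Ottilie's €1,020,000 share passes to Ottilie's issue.
Celia's share (€1,020,000) is divided into 2 shares of €510,000: Nuria takes €510,000; Tariq's €510,000 share passes to Tariq's issue.
Tariq's share (€510,000) is divided into 2 shares of €255,000: Imani and Tobias each take €255,000.
Ximena's share (€1,020,000) is divided into 4 shares of €255,000: Ronan, Gustav, Varun, and Yannick each take €255,000.
Ottilie's share (€1,020,000) is divided into 3 shares of €340,000: Paloma, Chioma, and Mireille each take €340,000.

Chioma receives €340,000.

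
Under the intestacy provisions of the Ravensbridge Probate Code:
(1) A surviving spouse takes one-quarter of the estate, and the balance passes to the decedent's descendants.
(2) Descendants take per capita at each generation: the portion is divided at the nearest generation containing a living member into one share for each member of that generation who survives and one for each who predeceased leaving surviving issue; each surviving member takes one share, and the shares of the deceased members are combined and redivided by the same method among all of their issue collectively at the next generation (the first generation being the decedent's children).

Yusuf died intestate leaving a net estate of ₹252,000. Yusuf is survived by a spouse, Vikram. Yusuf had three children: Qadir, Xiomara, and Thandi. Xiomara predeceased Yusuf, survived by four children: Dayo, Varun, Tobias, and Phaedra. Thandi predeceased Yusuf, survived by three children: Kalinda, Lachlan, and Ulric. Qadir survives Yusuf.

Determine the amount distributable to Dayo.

Vikram takes one-quarter of ₹252,000 = ₹63,000. The remaining ₹189,000 passes to the descendants.
The descendants' portion (₹189,000) is divided at the children's generation into 3 shares of ₹63,000. Qadir takes ₹63,000. The 2 shares of the deceased (Xiomara and Thandi) are combined into a pool of ₹126,000.
That pool (₹126,000) is divided at the grandchildren's generation equally among Dayo, Varun, Tobias, Phaedra, Kalinda, Lachlan, and Ulric: ₹18,000 each.

Dayo receives ₹18,000.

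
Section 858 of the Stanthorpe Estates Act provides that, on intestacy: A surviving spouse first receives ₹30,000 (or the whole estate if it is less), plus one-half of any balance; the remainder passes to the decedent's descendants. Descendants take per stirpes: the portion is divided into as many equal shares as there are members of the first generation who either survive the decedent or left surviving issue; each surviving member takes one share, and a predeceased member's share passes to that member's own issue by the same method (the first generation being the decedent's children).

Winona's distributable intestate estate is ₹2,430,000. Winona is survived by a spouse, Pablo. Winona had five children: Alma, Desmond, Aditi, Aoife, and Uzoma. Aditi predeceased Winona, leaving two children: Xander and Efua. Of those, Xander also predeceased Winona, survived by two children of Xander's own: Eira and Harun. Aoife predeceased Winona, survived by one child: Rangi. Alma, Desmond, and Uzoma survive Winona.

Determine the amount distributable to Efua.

Efua receives ₹120,000.

Pablo first takes ₹30,000, leaving a balance of ₹2,400,000. Pablo then takes one-half of the balance (₹1,200,000), for a total of ₹1,230,000. The remaining ₹1,200,000 passes to the descendants.
The descendants' portion (₹1,200,000) is divided into 5 shares of ₹240,000: Alma, Desmond, and Uzoma each take ₹240,000; Aditi's ₹240,000 share passes to Aditi's issue; Aoife's ₹240,000 share passes to Aoife's issue.
Aditi's share (₹240,000) is divided into 2 shares of ₹120,000: Efua takes ₹120,000; Xander's ₹120,000 share passes to Xander's issue.
Xander's share (₹120,000) is divided into 2 shares of ₹60,000: Eira and Harun each take ₹60,000.
Aoife's share (₹240,000) passes entirely to Rangi.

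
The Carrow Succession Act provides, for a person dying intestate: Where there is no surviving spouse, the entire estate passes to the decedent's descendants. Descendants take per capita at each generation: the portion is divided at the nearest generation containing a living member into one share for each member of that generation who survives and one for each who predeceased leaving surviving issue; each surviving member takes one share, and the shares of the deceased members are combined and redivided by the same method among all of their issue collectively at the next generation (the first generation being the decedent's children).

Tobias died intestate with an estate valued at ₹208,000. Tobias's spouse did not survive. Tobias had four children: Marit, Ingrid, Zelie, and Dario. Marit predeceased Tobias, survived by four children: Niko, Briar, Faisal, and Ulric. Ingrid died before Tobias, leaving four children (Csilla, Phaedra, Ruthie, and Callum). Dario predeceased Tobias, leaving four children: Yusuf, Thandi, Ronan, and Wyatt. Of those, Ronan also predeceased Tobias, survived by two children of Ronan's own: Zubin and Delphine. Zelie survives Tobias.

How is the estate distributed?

The entire ₹208,000 passes to the descendants.
That amount (₹208,000) is divided at the children's generation into 4 shares of ₹52,000. Zelie takes ₹52,000. The 3 shares of the deceased (Marit, Ingrid, and Dario) are combined into a pool of ₹156,000.
That pool (₹156,000) is divided at the grandchildren's generation into 12 shares of ₹13,000. Niko, Briar, Faisal, Ulric, Csilla, Phaedra, Ruthie, Callum, Yusuf, Thandi, and Wyatt each take ₹13,000. The remaining share for the deceased Ronan (₹13,000) is carried to the next generation.
That pool (₹13,000) is divided at the great-grandchildren's generation equally among Zubin and Delphine: ₹6,500 each.

Niko: ₹13,000; Briar: ₹13,000; Faisal: ₹13,000; Ulric: ₹13,000; Csilla: ₹13,000; Phaedra: ₹13,000; Ruthie: ₹13,000; Callum: ₹13,000; Zelie: ₹52,000; Yusuf: ₹13,000; Thandi: ₹13,000; Zubin: ₹6,500; Delphine: ₹6,500; Wyatt: ₹13,000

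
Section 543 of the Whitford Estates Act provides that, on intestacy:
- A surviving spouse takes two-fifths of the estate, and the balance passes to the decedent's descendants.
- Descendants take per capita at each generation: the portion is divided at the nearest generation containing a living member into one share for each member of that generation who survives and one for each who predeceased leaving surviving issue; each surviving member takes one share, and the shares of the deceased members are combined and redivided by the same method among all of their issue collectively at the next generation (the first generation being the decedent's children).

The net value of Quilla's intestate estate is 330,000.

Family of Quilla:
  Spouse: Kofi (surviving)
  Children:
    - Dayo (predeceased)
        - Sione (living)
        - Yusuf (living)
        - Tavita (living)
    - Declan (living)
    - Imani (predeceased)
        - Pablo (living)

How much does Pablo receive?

Pablo receives 33,000.

Kofi takes two-fifths of 330,000 = 132,000. The remaining 198,000 passes to the descendants.
The descendants' portion (198,000) is divided at the children's generation into 3 shares of 66,000. Declan takes 66,000. The 2 shares of the deceased (Dayo and Imani) are combined into a pool of 132,000.
That pool (132,000) is divided at the grandchildren's generation equally among Sione, Yusuf, Tavita, and Pablo: 33,000 each.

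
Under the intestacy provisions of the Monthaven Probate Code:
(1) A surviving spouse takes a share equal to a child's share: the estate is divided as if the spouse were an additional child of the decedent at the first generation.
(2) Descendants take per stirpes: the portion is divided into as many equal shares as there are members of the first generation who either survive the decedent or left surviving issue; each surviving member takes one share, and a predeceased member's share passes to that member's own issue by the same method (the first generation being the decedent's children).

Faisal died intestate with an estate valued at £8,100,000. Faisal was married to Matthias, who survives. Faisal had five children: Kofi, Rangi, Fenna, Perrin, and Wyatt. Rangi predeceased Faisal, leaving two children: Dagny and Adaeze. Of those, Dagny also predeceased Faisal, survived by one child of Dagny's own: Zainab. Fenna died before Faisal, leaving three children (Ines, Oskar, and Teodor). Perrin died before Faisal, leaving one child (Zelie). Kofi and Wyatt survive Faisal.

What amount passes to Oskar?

The spouse counts as an additional share at the children's level, so there are 6 primary shares of £1,350,000. Matthias takes one such share (£1,350,000).
The children's combined portion (£6,750,000) is divided into 5 shares of £1,350,000: Kofi and Wyatt each take £1,350,000; Rangi's £1,350,000 share passes to Rangi's issue; Fenna's £1,350,000 share passes to Fenna's issue; Perrin's £1,350,000 share passes to Perrin's issue.
Rangi's share (£1,350,000) is divided into 2 shares of £675,000: Adaeze takes £675,000; Dagny's £675,000 share passes to Dagny's issue.
Dagny's share (£675,000) passes entirely to Zainab.
Fenna's share (£1,350,000) is divided into 3 shares of £450,000: Ines, Oskar, and Teodor each take £450,000.
Perrin's share (£1,350,000) passes entirely to Zelie.

Oskar receives £450,000.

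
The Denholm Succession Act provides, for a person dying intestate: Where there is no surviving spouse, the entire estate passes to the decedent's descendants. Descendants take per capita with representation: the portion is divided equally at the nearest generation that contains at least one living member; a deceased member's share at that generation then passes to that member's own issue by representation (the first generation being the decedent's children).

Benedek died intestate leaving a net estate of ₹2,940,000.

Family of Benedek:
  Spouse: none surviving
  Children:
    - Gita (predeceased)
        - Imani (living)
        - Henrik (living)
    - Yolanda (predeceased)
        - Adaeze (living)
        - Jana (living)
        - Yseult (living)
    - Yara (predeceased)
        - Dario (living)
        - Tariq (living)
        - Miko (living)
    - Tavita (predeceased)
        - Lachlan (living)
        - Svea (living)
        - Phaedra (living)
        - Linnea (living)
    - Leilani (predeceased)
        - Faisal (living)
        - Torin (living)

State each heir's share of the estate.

Imani: ₹210,000; Henrik: ₹210,000; Adaeze: ₹210,000; Jana: ₹210,000; Yseult: ₹210,000; Dario: ₹210,000; Tariq: ₹210,000; Miko: ₹210,000; Lachlan: ₹210,000; Svea: ₹210,000; Phaedra: ₹210,000; Linnea: ₹210,000; Faisal: ₹210,000; Torin: ₹210,000

The entire ₹2,940,000 passes to the descendants.
No child survives, so the initial division is made at the grandchildren's generation.
That amount (₹2,940,000) is divided into 14 shares of ₹210,000: Imani, Henrik, Adaeze, Jana, Yseult, Dario, Tariq, Miko, Lachlan, Svea, Phaedra, Linnea, Faisal, and Torin each take ₹210,000.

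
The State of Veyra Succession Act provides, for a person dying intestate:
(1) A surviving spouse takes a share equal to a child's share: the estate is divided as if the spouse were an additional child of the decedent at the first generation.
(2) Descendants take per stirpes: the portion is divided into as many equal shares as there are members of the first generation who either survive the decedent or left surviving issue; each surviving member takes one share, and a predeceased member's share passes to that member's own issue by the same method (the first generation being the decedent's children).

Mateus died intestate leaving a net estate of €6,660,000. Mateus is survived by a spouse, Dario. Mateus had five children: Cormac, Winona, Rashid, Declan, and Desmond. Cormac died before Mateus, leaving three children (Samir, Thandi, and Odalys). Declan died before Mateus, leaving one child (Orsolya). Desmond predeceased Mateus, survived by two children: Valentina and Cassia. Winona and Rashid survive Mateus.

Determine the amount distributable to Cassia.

The spouse counts as an additional share at the children's level, so there are 6 primary shares of €1,110,000. Dario takes one such share (€1,110,000).
The children's combined portion (€5,550,000) is divided into 5 shares of €1,110,000: Winona and Rashid each take €1,110,000; Cormac's €1,110,000 share passes to Cormac's issue; Declan's €1,110,000 share passes to Declan's issue; Desmond's €1,110,000 share passes to Desmond's issue.
Cormac's share (€1,110,000) is divided into 3 shares of €370,000: Samir, Thandi, and Odalys each take €370,000.
Declan's share (€1,110,000) passes entirely to Orsolya.
Desmond's share (€1,110,000) is divided into 2 shares of €555,000: Valentina and Cassia each take €555,000.

Cassia receives €555,000.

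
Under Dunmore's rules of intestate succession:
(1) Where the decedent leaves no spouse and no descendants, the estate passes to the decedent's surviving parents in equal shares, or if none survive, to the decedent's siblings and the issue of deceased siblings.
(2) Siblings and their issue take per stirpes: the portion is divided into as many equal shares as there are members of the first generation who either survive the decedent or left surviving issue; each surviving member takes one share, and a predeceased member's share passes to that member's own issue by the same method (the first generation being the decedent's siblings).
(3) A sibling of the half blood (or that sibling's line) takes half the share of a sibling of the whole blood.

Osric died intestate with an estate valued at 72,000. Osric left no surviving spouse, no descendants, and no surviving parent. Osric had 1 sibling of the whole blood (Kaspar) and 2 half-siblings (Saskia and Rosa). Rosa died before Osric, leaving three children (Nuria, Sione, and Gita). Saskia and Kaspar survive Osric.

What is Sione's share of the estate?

Sione receives 6,000.

The entire 72,000 passes to the siblings and their issue.
Counting each half-blood sibling's line as half a unit, there are 2 units in 72,000, so one unit is 36,000. Whole-blood lines (Kaspar) take 36,000 each; half-blood lines (Saskia and Rosa) take 18,000 each.
Rosa's share (18,000) is divided into 3 shares of 6,000: Nuria, Sione, and Gita each take 6,000.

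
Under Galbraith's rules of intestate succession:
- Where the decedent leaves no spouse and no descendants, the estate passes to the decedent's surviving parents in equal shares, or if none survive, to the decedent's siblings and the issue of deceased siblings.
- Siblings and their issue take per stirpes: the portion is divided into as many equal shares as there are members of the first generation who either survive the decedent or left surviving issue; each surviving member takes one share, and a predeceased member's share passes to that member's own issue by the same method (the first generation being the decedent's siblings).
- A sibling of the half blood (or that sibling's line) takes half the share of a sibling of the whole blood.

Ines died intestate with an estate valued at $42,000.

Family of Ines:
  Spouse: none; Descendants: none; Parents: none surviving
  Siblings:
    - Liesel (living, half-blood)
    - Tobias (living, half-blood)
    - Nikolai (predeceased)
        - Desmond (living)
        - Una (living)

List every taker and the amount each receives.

Liesel: $10,500; Tobias: $10,500; Desmond: $10,500; Una: $10,500

The entire $42,000 passes to the siblings and their issue.
Counting each half-blood sibling's line as half a unit, there are 2 units in $42,000, so one unit is $21,000. Whole-blood lines (Nikolai) take $21,000 each; half-blood lines (Liesel and Tobias) take $10,500 each.
Nikolai's share ($21,000) is divided into 2 shares of $10,500: Desmond and Una each take $10,500.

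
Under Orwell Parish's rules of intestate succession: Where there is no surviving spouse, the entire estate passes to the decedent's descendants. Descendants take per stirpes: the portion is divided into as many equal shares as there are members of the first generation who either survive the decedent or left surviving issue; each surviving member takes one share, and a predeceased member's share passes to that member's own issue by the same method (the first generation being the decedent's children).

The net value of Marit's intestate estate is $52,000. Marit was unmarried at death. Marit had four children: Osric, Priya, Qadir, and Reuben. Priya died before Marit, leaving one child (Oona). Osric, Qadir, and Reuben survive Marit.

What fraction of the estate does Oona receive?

The entire $52,000 passes to the descendants.
That amount ($52,000) is divided into 4 shares of $13,000: Osric, Qadir, and Reuben each take $13,000; Priya's $13,000 share passes to Priya's issue.
Priya's share ($13,000) passes entirely to Oona.

Oona receives 1/4 of the estate.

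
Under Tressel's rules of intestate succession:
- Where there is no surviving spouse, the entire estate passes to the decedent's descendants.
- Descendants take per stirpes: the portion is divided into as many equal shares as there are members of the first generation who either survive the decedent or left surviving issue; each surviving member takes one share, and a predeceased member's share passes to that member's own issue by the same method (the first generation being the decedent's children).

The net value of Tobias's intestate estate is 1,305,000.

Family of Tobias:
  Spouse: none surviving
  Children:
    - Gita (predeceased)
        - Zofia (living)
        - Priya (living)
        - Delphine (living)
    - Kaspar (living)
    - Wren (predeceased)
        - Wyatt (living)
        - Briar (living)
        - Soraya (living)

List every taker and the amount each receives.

The entire 1,305,000 passes to the descendants.
That amount (1,305,000) is divided into 3 shares of 435,000: Kaspar takes 435,000; Gita's 435,000 share passes to Gita's issue; Wren's 435,000 share passes to Wren's issue.
Gita's share (435,000) is divided into 3 shares of 145,000: Zofia, Priya, and Delphine each take 145,000.
Wren's share (435,000) is divided into 3 shares of 145,000: Wyatt, Briar, and Soraya each take 145,000.

Zofia: 145,000; Priya: 145,000; Delphine: 145,000; Kaspar: 435,000; Wyatt: 145,000; Briar: 145,000; Soraya: 145,000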